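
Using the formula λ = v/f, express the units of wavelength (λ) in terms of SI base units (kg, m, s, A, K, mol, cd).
Units of each symbol in λ = v/f:
  v (wave speed): m/s
  f (frequency): 1/s  → in the denominator, contributes s

Multiplying the contributions: [m/s] · [s]
Adding exponents of each base unit: m: 1
SI base units of wavelength: m

Answer: m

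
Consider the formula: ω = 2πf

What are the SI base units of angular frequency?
Units of each symbol in ω = 2πf:
  f (frequency): 1/s
  The factor 2π is dimensionless.

Multiplying the contributions: [1/s]
Adding exponents of each base unit: s: -1
SI base units of angular frequency: 1/s

Answer: 1/s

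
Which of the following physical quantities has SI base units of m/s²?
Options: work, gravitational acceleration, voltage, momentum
Checking the SI base units of each option:
  work (W = Fd): kg·m²/s²  ✗
  gravitational acceleration (g = GM/r²): m/s²  ✓ matches
  voltage (V = IR): kg·m²/(s³·A)  ✗
  momentum (p = mv): kg·m/s  ✗

Only gravitational acceleration has units m/s².

Answer: gravitational acceleration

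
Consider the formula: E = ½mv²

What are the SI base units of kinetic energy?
Units of each symbol in E = ½mv²:
  m (mass): kg
  v (speed): m/s  → to the power 2, contributes m²/s²
  The factor ½ is dimensionless.

Multiplying the contributions: [kg] · [m²/s²]
Adding exponents of each base unit: kg: 1, m: 2, s: -2
SI base units of kinetic energy: kg·m²/s²

Answer: kg·m²/s²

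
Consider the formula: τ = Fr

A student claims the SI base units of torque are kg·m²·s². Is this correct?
Units of each symbol in τ = Fr:
  F (force): kg·m/s²
  r (lever arm): m

Multiplying the contributions: [kg·m/s²] · [m]
Adding exponents of each base unit: kg: 1, m: 2, s: -2
SI base units of torque: kg·m²/s²

The claimed units kg·m²·s² (exponents kg: 1, m: 2, s: 2) do not match the derived units kg·m²/s² (exponents kg: 1, m: 2, s: -2), so the claim is incorrect.

Answer: No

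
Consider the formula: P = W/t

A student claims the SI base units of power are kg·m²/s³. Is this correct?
Units of each symbol in P = W/t:
  W (work): kg·m²/s²
  t (time): s  → in the denominator, contributes 1/s

Multiplying the contributions: [kg·m²/s²] · [1/s]
Adding exponents of each base unit: kg: 1, m: 2, s: -3
SI base units of power: kg·m²/s³

The claimed units kg·m²/s³ match the derived units, so the claim is correct.

Answer: Yes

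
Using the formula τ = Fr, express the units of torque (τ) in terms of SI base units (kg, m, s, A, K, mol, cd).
Units of each symbol in τ = Fr:
  F (force): kg·m/s²
  r (lever arm): m

Multiplying the contributions: [kg·m/s²] · [m]
Adding exponents of each base unit: kg: 1, m: 2, s: -2
SI base units of torque: kg·m²/s²

Answer: kg·m²/s²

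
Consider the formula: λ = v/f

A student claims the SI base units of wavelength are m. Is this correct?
Units of each symbol in λ = v/f:
  v (wave speed): m/s
  f (frequency): 1/s  → in the denominator, contributes s

Multiplying the contributions: [m/s] · [s]
Adding exponents of each base unit: m: 1
SI base units of wavelength: m

The claimed units m match the derived units, so the claim is correct.

Answer: Yes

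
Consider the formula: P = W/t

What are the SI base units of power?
Units of each symbol in P = W/t:
  W (work): kg·m²/s²
  t (time): s  → in the denominator, contributes 1/s

Multiplying the contributions: [kg·m²/s²] · [1/s]
Adding exponents of each base unit: kg: 1, m: 2, s: -3
SI base units of power: kg·m²/s³

Answer: kg·m²/s³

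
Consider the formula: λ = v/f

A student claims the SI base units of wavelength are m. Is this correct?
Units of each symbol in λ = v/f:
  v (wave speed): m/s
  f (frequency): 1/s  → in the denominator, contributes s

Multiplying the contributions: [m/s] · [s]
Adding exponents of each base unit: m: 1
SI base units of wavelength: m

The claimed units m match the derived units, so the claim is correct.

Answer: Yes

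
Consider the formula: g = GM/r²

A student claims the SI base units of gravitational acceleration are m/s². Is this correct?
Units of each symbol in g = GM/r²:
  G (gravitational constant): m³/(kg·s²)
  M (mass): kg
  r (distance): m  → to the power 2 in the denominator, contributes 1/m²

Multiplying the contributions: [m³/(kg·s²)] · [kg] · [1/m²]
Adding exponents of each base unit: m: 1, s: -2
SI base units of gravitational acceleration: m/s²

The claimed units m/s² match the derived units, so the claim is correct.

Answer: Yes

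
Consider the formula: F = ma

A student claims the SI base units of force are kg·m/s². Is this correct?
Units of each symbol in F = ma:
  m (mass): kg
  a (acceleration): m/s²

Multiplying the contributions: [kg] · [m/s²]
Adding exponents of each base unit: kg: 1, m: 1, s: -2
SI base units of force: kg·m/s²

The claimed units kg·m/s² match the derived units, so the claim is correct.

Answer: Yes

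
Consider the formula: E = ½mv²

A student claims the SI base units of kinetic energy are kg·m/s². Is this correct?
Units of each symbol in E = ½mv²:
  m (mass): kg
  v (speed): m/s  → to the power 2, contributes m²/s²
  The factor ½ is dimensionless.

Multiplying the contributions: [kg] · [m²/s²]
Adding exponents of each base unit: kg: 1, m: 2, s: -2
SI base units of kinetic energy: kg·m²/s²

The claimed units kg·m/s² (exponents kg: 1, m: 1, s: -2) do not match the derived units kg·m²/s² (exponents kg: 1, m: 2, s: -2), so the claim is incorrect.

Answer: No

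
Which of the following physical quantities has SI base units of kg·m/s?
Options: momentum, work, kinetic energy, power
Checking the SI base units of each option:
  momentum (p = mv): kg·m/s  ✓ matches
  work (W = Fd): kg·m²/s²  ✗
  kinetic energy (E = ½mv²): kg·m²/s²  ✗
  power (P = W/t): kg·m²/s³  ✗

Only momentum has units kg·m/s.

Answer: momentum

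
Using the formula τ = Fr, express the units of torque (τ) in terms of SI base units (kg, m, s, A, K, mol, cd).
Units of each symbol in τ = Fr:
  F (force): kg·m/s²
  r (lever arm): m

Multiplying the contributions: [kg·m/s²] · [m]
Adding exponents of each base unit: kg: 1, m: 2, s: -2
SI base units of torque: kg·m²/s²

Answer: kg·m²/s²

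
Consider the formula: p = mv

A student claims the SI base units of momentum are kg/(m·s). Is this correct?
Units of each symbol in p = mv:
  m (mass): kg
  v (velocity): m/s

Multiplying the contributions: [kg] · [m/s]
Adding exponents of each base unit: kg: 1, m: 1, s: -1
SI base units of momentum: kg·m/s

The claimed units kg/(m·s) (exponents kg: 1, m: -1, s: -1) do not match the derived units kg·m/s (exponents kg: 1, m: 1, s: -1), so the claim is incorrect.

Answer: No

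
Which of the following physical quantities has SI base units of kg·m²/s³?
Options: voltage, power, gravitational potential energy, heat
Checking the SI base units of each option:
  voltage (V = IR): kg·m²/(s³·A)  ✗
  power (P = W/t): kg·m²/s³  ✓ matches
  gravitational potential energy (U = -GMm/r): kg·m²/s²  ✗
  heat (Q = mcΔT): kg·m²/s²  ✗

Only power has units kg·m²/s³.

Answer: power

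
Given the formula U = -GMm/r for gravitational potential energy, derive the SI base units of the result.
Units of each symbol in U = -GMm/r:
  G (gravitational constant): m³/(kg·s²)
  M (mass): kg
  m (mass): kg
  r (distance): m  → in the denominator, contributes 1/m
  The minus sign does not affect the units.

Multiplying the contributions: [m³/(kg·s²)] · [kg] · [kg] · [1/m]
Adding exponents of each base unit: kg: 1, m: 2, s: -2
SI base units of gravitational potential energy: kg·m²/s²

Answer: kg·m²/s²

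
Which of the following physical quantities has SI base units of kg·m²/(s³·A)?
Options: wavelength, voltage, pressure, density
Checking the SI base units of each option:
  wavelength (λ = v/f): m  ✗
  voltage (V = IR): kg·m²/(s³·A)  ✓ matches
  pressure (P = F/A): kg/(m·s²)  ✗
  density (ρ = m/V): kg/m³  ✗

Only voltage has units kg·m²/(s³·A).

Answer: voltage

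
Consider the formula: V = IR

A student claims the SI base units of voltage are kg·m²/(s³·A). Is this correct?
Units of each symbol in V = IR:
  I (current): A
  R (resistance, in ohms): kg·m²/(s³·A²)

Multiplying the contributions: [A] · [kg·m²/(s³·A²)]
Adding exponents of each base unit: kg: 1, m: 2, s: -3, A: -1
SI base units of voltage: kg·m²/(s³·A)

The claimed units kg·m²/(s³·A) match the derived units, so the claim is correct.

Answer: Yes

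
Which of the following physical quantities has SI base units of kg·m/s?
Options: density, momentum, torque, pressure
Checking the SI base units of each option:
  density (ρ = m/V): kg/m³  ✗
  momentum (p = mv): kg·m/s  ✓ matches
  torque (τ = Fr): kg·m²/s²  ✗
  pressure (P = F/A): kg/(m·s²)  ✗

Only momentum has units kg·m/s.

Answer: momentum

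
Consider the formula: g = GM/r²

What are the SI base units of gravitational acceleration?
Units of each symbol in g = GM/r²:
  G (gravitational constant): m³/(kg·s²)
  M (mass): kg
  r (distance): m  → to the power 2 in the denominator, contributes 1/m²

Multiplying the contributions: [m³/(kg·s²)] · [kg] · [1/m²]
Adding exponents of each base unit: m: 1, s: -2
SI base units of gravitational acceleration: m/s²

Answer: m/s²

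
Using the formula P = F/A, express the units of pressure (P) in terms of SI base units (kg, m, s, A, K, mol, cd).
Units of each symbol in P = F/A:
  F (force): kg·m/s²
  A (area): m²  → in the denominator, contributes 1/m²

Multiplying the contributions: [kg·m/s²] · [1/m²]
Adding exponents of each base unit: kg: 1, m: -1, s: -2
SI base units of pressure: kg/(m·s²)

Answer: kg/(m·s²)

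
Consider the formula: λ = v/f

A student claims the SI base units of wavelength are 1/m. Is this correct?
Units of each symbol in λ = v/f:
  v (wave speed): m/s
  f (frequency): 1/s  → in the denominator, contributes s

Multiplying the contributions: [m/s] · [s]
Adding exponents of each base unit: m: 1
SI base units of wavelength: m

The claimed units 1/m (exponents m: -1) do not match the derived units m (exponents m: 1), so the claim is incorrect.

Answer: No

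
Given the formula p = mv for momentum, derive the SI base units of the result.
Units of each symbol in p = mv:
  m (mass): kg
  v (velocity): m/s

Multiplying the contributions: [kg] · [m/s]
Adding exponents of each base unit: kg: 1, m: 1, s: -1
SI base units of momentum: kg·m/s

Answer: kg·m/s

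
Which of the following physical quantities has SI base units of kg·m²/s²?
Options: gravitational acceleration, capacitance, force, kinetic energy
Checking the SI base units of each option:
  gravitational acceleration (g = GM/r²): m/s²  ✗
  capacitance (C = Q/V): s⁴·A²/(kg·m²)  ✗
  force (F = ma): kg·m/s²  ✗
  kinetic energy (E = ½mv²): kg·m²/s²  ✓ matches

Only kinetic energy has units kg·m²/s².

Answer: kinetic energy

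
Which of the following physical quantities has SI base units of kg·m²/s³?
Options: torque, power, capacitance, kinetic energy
Checking the SI base units of each option:
  torque (τ = Fr): kg·m²/s²  ✗
  power (P = W/t): kg·m²/s³  ✓ matches
  capacitance (C = Q/V): s⁴·A²/(kg·m²)  ✗
  kinetic energy (E = ½mv²): kg·m²/s²  ✗

Only power has units kg·m²/s³.

Answer: power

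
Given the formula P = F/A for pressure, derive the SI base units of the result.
Units of each symbol in P = F/A:
  F (force): kg·m/s²
  A (area): m²  → in the denominator, contributes 1/m²

Multiplying the contributions: [kg·m/s²] · [1/m²]
Adding exponents of each base unit: kg: 1, m: -1, s: -2
SI base units of pressure: kg/(m·s²)

Answer: kg/(m·s²)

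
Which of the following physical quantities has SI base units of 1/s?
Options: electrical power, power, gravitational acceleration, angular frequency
Checking the SI base units of each option:
  electrical power (P = IV): kg·m²/s³  ✗
  power (P = W/t): kg·m²/s³  ✗
  gravitational acceleration (g = GM/r²): m/s²  ✗
  angular frequency (ω = 2πf): 1/s  ✓ matches

Only angular frequency has units 1/s.

Answer: angular frequency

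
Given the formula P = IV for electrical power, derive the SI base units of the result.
Units of each symbol in P = IV:
  I (current): A
  V (voltage, in volts): kg·m²/(s³·A)

Multiplying the contributions: [A] · [kg·m²/(s³·A)]
Adding exponents of each base unit: kg: 1, m: 2, s: -3
SI base units of electrical power: kg·m²/s³

Answer: kg·m²/s³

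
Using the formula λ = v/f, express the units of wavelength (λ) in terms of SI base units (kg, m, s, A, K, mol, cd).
Units of each symbol in λ = v/f:
  v (wave speed): m/s
  f (frequency): 1/s  → in the denominator, contributes s

Multiplying the contributions: [m/s] · [s]
Adding exponents of each base unit: m: 1
SI base units of wavelength: m

Answer: m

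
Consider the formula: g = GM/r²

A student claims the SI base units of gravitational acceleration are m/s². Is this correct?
Units of each symbol in g = GM/r²:
  G (gravitational constant): m³/(kg·s²)
  M (mass): kg
  r (distance): m  → to the power 2 in the denominator, contributes 1/m²

Multiplying the contributions: [m³/(kg·s²)] · [kg] · [1/m²]
Adding exponents of each base unit: m: 1, s: -2
SI base units of gravitational acceleration: m/s²

The claimed units m/s² match the derived units, so the claim is correct.

Answer: Yes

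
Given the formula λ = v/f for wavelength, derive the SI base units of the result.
Units of each symbol in λ = v/f:
  v (wave speed): m/s
  f (frequency): 1/s  → in the denominator, contributes s

Multiplying the contributions: [m/s] · [s]
Adding exponents of each base unit: m: 1
SI base units of wavelength: m

Answer: m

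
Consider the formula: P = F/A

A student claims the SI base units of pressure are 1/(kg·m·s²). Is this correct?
Units of each symbol in P = F/A:
  F (force): kg·m/s²
  A (area): m²  → in the denominator, contributes 1/m²

Multiplying the contributions: [kg·m/s²] · [1/m²]
Adding exponents of each base unit: kg: 1, m: -1, s: -2
SI base units of pressure: kg/(m·s²)

The claimed units 1/(kg·m·s²) (exponents kg: -1, m: -1, s: -2) do not match the derived units kg/(m·s²) (exponents kg: 1, m: -1, s: -2), so the claim is incorrect.

Answer: No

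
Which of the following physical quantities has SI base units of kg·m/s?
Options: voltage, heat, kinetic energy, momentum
Checking the SI base units of each option:
  voltage (V = IR): kg·m²/(s³·A)  ✗
  heat (Q = mcΔT): kg·m²/s²  ✗
  kinetic energy (E = ½mv²): kg·m²/s²  ✗
  momentum (p = mv): kg·m/s  ✓ matches

Only momentum has units kg·m/s.

Answer: momentum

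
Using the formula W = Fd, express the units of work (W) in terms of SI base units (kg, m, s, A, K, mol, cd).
Units of each symbol in W = Fd:
  F (force): kg·m/s²
  d (displacement): m

Multiplying the contributions: [kg·m/s²] · [m]
Adding exponents of each base unit: kg: 1, m: 2, s: -2
SI base units of work: kg·m²/s²

Answer: kg·m²/s²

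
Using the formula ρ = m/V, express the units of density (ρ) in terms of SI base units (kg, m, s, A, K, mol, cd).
Units of each symbol in ρ = m/V:
  m (mass): kg
  V (volume): m³  → in the denominator, contributes 1/m³

Multiplying the contributions: [kg] · [1/m³]
Adding exponents of each base unit: kg: 1, m: -3
SI base units of density: kg/m³

Answer: kg/m³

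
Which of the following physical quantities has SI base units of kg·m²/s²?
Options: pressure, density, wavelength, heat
Checking the SI base units of each option:
  pressure (P = F/A): kg/(m·s²)  ✗
  density (ρ = m/V): kg/m³  ✗
  wavelength (λ = v/f): m  ✗
  heat (Q = mcΔT): kg·m²/s²  ✓ matches

Only heat has units kg·m²/s².

Answer: heat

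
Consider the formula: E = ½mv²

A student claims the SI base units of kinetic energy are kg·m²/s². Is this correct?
Units of each symbol in E = ½mv²:
  m (mass): kg
  v (speed): m/s  → to the power 2, contributes m²/s²
  The factor ½ is dimensionless.

Multiplying the contributions: [kg] · [m²/s²]
Adding exponents of each base unit: kg: 1, m: 2, s: -2
SI base units of kinetic energy: kg·m²/s²

The claimed units kg·m²/s² match the derived units, so the claim is correct.

Answer: Yes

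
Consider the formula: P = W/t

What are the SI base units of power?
Units of each symbol in P = W/t:
  W (work): kg·m²/s²
  t (time): s  → in the denominator, contributes 1/s

Multiplying the contributions: [kg·m²/s²] · [1/s]
Adding exponents of each base unit: kg: 1, m: 2, s: -3
SI base units of power: kg·m²/s³

Answer: kg·m²/s³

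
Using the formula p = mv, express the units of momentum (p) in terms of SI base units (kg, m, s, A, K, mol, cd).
Units of each symbol in p = mv:
  m (mass): kg
  v (velocity): m/s

Multiplying the contributions: [kg] · [m/s]
Adding exponents of each base unit: kg: 1, m: 1, s: -1
SI base units of momentum: kg·m/s

Answer: kg·m/s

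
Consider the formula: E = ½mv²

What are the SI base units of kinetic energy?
Units of each symbol in E = ½mv²:
  m (mass): kg
  v (speed): m/s  → to the power 2, contributes m²/s²
  The factor ½ is dimensionless.

Multiplying the contributions: [kg] · [m²/s²]
Adding exponents of each base unit: kg: 1, m: 2, s: -2
SI base units of kinetic energy: kg·m²/s²

Answer: kg·m²/s²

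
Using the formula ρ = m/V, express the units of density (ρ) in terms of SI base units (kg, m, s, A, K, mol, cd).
Units of each symbol in ρ = m/V:
  m (mass): kg
  V (volume): m³  → in the denominator, contributes 1/m³

Multiplying the contributions: [kg] · [1/m³]
Adding exponents of each base unit: kg: 1, m: -3
SI base units of density: kg/m³

Answer: kg/m³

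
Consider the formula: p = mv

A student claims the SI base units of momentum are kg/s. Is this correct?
Units of each symbol in p = mv:
  m (mass): kg
  v (velocity): m/s

Multiplying the contributions: [kg] · [m/s]
Adding exponents of each base unit: kg: 1, m: 1, s: -1
SI base units of momentum: kg·m/s

The claimed units kg/s (exponents kg: 1, s: -1) do not match the derived units kg·m/s (exponents kg: 1, m: 1, s: -1), so the claim is incorrect.

Answer: No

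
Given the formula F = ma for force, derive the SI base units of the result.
Units of each symbol in F = ma:
  m (mass): kg
  a (acceleration): m/s²

Multiplying the contributions: [kg] · [m/s²]
Adding exponents of each base unit: kg: 1, m: 1, s: -2
SI base units of force: kg·m/s²

Answer: kg·m/s²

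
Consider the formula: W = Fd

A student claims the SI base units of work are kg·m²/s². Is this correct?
Units of each symbol in W = Fd:
  F (force): kg·m/s²
  d (displacement): m

Multiplying the contributions: [kg·m/s²] · [m]
Adding exponents of each base unit: kg: 1, m: 2, s: -2
SI base units of work: kg·m²/s²

The claimed units kg·m²/s² match the derived units, so the claim is correct.

Answer: Yes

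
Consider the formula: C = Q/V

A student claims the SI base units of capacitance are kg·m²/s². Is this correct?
Units of each symbol in C = Q/V:
  Q (charge, in coulombs): s·A
  V (voltage, in volts): kg·m²/(s³·A)  → in the denominator, contributes s³·A/(kg·m²)

Multiplying the contributions: [s·A] · [s³·A/(kg·m²)]
Adding exponents of each base unit: kg: -1, m: -2, s: 4, A: 2
SI base units of capacitance: s⁴·A²/(kg·m²)

The claimed units kg·m²/s² (exponents kg: 1, m: 2, s: -2) do not match the derived units s⁴·A²/(kg·m²) (exponents kg: -1, m: -2, s: 4, A: 2), so the claim is incorrect.

Answer: No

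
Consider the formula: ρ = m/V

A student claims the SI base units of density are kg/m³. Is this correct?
Units of each symbol in ρ = m/V:
  m (mass): kg
  V (volume): m³  → in the denominator, contributes 1/m³

Multiplying the contributions: [kg] · [1/m³]
Adding exponents of each base unit: kg: 1, m: -3
SI base units of density: kg/m³

The claimed units kg/m³ match the derived units, so the claim is correct.

Answer: Yes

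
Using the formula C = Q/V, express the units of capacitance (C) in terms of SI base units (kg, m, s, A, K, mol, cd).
Units of each symbol in C = Q/V:
  Q (charge, in coulombs): s·A
  V (voltage, in volts): kg·m²/(s³·A)  → in the denominator, contributes s³·A/(kg·m²)

Multiplying the contributions: [s·A] · [s³·A/(kg·m²)]
Adding exponents of each base unit: kg: -1, m: -2, s: 4, A: 2
SI base units of capacitance: s⁴·A²/(kg·m²)

Answer: s⁴·A²/(kg·m²)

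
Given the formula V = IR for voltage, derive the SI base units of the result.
Units of each symbol in V = IR:
  I (current): A
  R (resistance, in ohms): kg·m²/(s³·A²)

Multiplying the contributions: [A] · [kg·m²/(s³·A²)]
Adding exponents of each base unit: kg: 1, m: 2, s: -3, A: -1
SI base units of voltage: kg·m²/(s³·A)

Answer: kg·m²/(s³·A)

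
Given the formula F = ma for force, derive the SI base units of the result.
Units of each symbol in F = ma:
  m (mass): kg
  a (acceleration): m/s²

Multiplying the contributions: [kg] · [m/s²]
Adding exponents of each base unit: kg: 1, m: 1, s: -2
SI base units of force: kg·m/s²

Answer: kg·m/s²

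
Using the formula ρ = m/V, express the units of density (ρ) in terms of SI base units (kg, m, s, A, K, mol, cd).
Units of each symbol in ρ = m/V:
  m (mass): kg
  V (volume): m³  → in the denominator, contributes 1/m³

Multiplying the contributions: [kg] · [1/m³]
Adding exponents of each base unit: kg: 1, m: -3
SI base units of density: kg/m³

Answer: kg/m³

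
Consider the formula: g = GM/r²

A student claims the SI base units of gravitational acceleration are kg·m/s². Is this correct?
Units of each symbol in g = GM/r²:
  G (gravitational constant): m³/(kg·s²)
  M (mass): kg
  r (distance): m  → to the power 2 in the denominator, contributes 1/m²

Multiplying the contributions: [m³/(kg·s²)] · [kg] · [1/m²]
Adding exponents of each base unit: m: 1, s: -2
SI base units of gravitational acceleration: m/s²

The claimed units kg·m/s² (exponents kg: 1, m: 1, s: -2) do not match the derived units m/s² (exponents m: 1, s: -2), so the claim is incorrect.

Answer: No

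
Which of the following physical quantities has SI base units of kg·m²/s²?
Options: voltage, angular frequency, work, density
Checking the SI base units of each option:
  voltage (V = IR): kg·m²/(s³·A)  ✗
  angular frequency (ω = 2πf): 1/s  ✗
  work (W = Fd): kg·m²/s²  ✓ matches
  density (ρ = m/V): kg/m³  ✗

Only work has units kg·m²/s².

Answer: work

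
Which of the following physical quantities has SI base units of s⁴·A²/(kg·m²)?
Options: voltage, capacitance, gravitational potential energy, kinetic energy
Checking the SI base units of each option:
  voltage (V = IR): kg·m²/(s³·A)  ✗
  capacitance (C = Q/V): s⁴·A²/(kg·m²)  ✓ matches
  gravitational potential energy (U = -GMm/r): kg·m²/s²  ✗
  kinetic energy (E = ½mv²): kg·m²/s²  ✗

Only capacitance has units s⁴·A²/(kg·m²).

Answer: capacitance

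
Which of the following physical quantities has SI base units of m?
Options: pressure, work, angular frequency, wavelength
Checking the SI base units of each option:
  pressure (P = F/A): kg/(m·s²)  ✗
  work (W = Fd): kg·m²/s²  ✗
  angular frequency (ω = 2πf): 1/s  ✗
  wavelength (λ = v/f): m  ✓ matches

Only wavelength has units m.

Answer: wavelength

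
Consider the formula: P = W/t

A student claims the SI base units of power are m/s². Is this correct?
Units of each symbol in P = W/t:
  W (work): kg·m²/s²
  t (time): s  → in the denominator, contributes 1/s

Multiplying the contributions: [kg·m²/s²] · [1/s]
Adding exponents of each base unit: kg: 1, m: 2, s: -3
SI base units of power: kg·m²/s³

The claimed units m/s² (exponents m: 1, s: -2) do not match the derived units kg·m²/s³ (exponents kg: 1, m: 2, s: -3), so the claim is incorrect.

Answer: No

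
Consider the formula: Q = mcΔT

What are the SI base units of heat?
Units of each symbol in Q = mcΔT:
  m (mass): kg
  c (specific heat capacity, in J/(kg·K)): m²/(s²·K)
  ΔT (temperature change): K

Multiplying the contributions: [kg] · [m²/(s²·K)] · [K]
Adding exponents of each base unit: kg: 1, m: 2, s: -2
SI base units of heat: kg·m²/s²

Answer: kg·m²/s²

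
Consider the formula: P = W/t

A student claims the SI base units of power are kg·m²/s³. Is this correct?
Units of each symbol in P = W/t:
  W (work): kg·m²/s²
  t (time): s  → in the denominator, contributes 1/s

Multiplying the contributions: [kg·m²/s²] · [1/s]
Adding exponents of each base unit: kg: 1, m: 2, s: -3
SI base units of power: kg·m²/s³

The claimed units kg·m²/s³ match the derived units, so the claim is correct.

Answer: Yes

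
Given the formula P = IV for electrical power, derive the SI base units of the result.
Units of each symbol in P = IV:
  I (current): A
  V (voltage, in volts): kg·m²/(s³·A)

Multiplying the contributions: [A] · [kg·m²/(s³·A)]
Adding exponents of each base unit: kg: 1, m: 2, s: -3
SI base units of electrical power: kg·m²/s³

Answer: kg·m²/s³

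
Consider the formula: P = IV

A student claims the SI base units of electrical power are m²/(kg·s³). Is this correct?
Units of each symbol in P = IV:
  I (current): A
  V (voltage, in volts): kg·m²/(s³·A)

Multiplying the contributions: [A] · [kg·m²/(s³·A)]
Adding exponents of each base unit: kg: 1, m: 2, s: -3
SI base units of electrical power: kg·m²/s³

The claimed units m²/(kg·s³) (exponents kg: -1, m: 2, s: -3) do not match the derived units kg·m²/s³ (exponents kg: 1, m: 2, s: -3), so the claim is incorrect.

Answer: No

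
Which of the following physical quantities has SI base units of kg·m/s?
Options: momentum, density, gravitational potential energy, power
Checking the SI base units of each option:
  momentum (p = mv): kg·m/s  ✓ matches
  density (ρ = m/V): kg/m³  ✗
  gravitational potential energy (U = -GMm/r): kg·m²/s²  ✗
  power (P = W/t): kg·m²/s³  ✗

Only momentum has units kg·m/s.

Answer: momentum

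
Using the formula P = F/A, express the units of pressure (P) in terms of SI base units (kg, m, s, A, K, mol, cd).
Units of each symbol in P = F/A:
  F (force): kg·m/s²
  A (area): m²  → in the denominator, contributes 1/m²

Multiplying the contributions: [kg·m/s²] · [1/m²]
Adding exponents of each base unit: kg: 1, m: -1, s: -2
SI base units of pressure: kg/(m·s²)

Answer: kg/(m·s²)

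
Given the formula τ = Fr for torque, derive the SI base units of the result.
Units of each symbol in τ = Fr:
  F (force): kg·m/s²
  r (lever arm): m

Multiplying the contributions: [kg·m/s²] · [m]
Adding exponents of each base unit: kg: 1, m: 2, s: -2
SI base units of torque: kg·m²/s²

Answer: kg·m²/s²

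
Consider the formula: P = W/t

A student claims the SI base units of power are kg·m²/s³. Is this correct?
Units of each symbol in P = W/t:
  W (work): kg·m²/s²
  t (time): s  → in the denominator, contributes 1/s

Multiplying the contributions: [kg·m²/s²] · [1/s]
Adding exponents of each base unit: kg: 1, m: 2, s: -3
SI base units of power: kg·m²/s³

The claimed units kg·m²/s³ match the derived units, so the claim is correct.

Answer: Yes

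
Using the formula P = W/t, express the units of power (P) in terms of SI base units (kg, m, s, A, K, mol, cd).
Units of each symbol in P = W/t:
  W (work): kg·m²/s²
  t (time): s  → in the denominator, contributes 1/s

Multiplying the contributions: [kg·m²/s²] · [1/s]
Adding exponents of each base unit: kg: 1, m: 2, s: -3
SI base units of power: kg·m²/s³

Answer: kg·m²/s³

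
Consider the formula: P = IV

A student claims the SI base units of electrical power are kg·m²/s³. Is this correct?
Units of each symbol in P = IV:
  I (current): A
  V (voltage, in volts): kg·m²/(s³·A)

Multiplying the contributions: [A] · [kg·m²/(s³·A)]
Adding exponents of each base unit: kg: 1, m: 2, s: -3
SI base units of electrical power: kg·m²/s³

The claimed units kg·m²/s³ match the derived units, so the claim is correct.

Answer: Yes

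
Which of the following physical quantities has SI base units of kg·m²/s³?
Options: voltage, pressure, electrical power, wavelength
Checking the SI base units of each option:
  voltage (V = IR): kg·m²/(s³·A)  ✗
  pressure (P = F/A): kg/(m·s²)  ✗
  electrical power (P = IV): kg·m²/s³  ✓ matches
  wavelength (λ = v/f): m  ✗

Only electrical power has units kg·m²/s³.

Answer: electrical power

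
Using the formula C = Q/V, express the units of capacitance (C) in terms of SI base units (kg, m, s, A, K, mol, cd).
Units of each symbol in C = Q/V:
  Q (charge, in coulombs): s·A
  V (voltage, in volts): kg·m²/(s³·A)  → in the denominator, contributes s³·A/(kg·m²)

Multiplying the contributions: [s·A] · [s³·A/(kg·m²)]
Adding exponents of each base unit: kg: -1, m: -2, s: 4, A: 2
SI base units of capacitance: s⁴·A²/(kg·m²)

Answer: s⁴·A²/(kg·m²)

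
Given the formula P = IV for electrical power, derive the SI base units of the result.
Units of each symbol in P = IV:
  I (current): A
  V (voltage, in volts): kg·m²/(s³·A)

Multiplying the contributions: [A] · [kg·m²/(s³·A)]
Adding exponents of each base unit: kg: 1, m: 2, s: -3
SI base units of electrical power: kg·m²/s³

Answer: kg·m²/s³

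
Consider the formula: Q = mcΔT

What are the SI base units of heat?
Units of each symbol in Q = mcΔT:
  m (mass): kg
  c (specific heat capacity, in J/(kg·K)): m²/(s²·K)
  ΔT (temperature change): K

Multiplying the contributions: [kg] · [m²/(s²·K)] · [K]
Adding exponents of each base unit: kg: 1, m: 2, s: -2
SI base units of heat: kg·m²/s²

Answer: kg·m²/s²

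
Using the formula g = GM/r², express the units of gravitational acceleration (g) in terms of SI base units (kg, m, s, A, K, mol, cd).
Units of each symbol in g = GM/r²:
  G (gravitational constant): m³/(kg·s²)
  M (mass): kg
  r (distance): m  → to the power 2 in the denominator, contributes 1/m²

Multiplying the contributions: [m³/(kg·s²)] · [kg] · [1/m²]
Adding exponents of each base unit: m: 1, s: -2
SI base units of gravitational acceleration: m/s²

Answer: m/s²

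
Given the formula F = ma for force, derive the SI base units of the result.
Units of each symbol in F = ma:
  m (mass): kg
  a (acceleration): m/s²

Multiplying the contributions: [kg] · [m/s²]
Adding exponents of each base unit: kg: 1, m: 1, s: -2
SI base units of force: kg·m/s²

Answer: kg·m/s²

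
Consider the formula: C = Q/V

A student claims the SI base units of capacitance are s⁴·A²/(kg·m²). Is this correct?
Units of each symbol in C = Q/V:
  Q (charge, in coulombs): s·A
  V (voltage, in volts): kg·m²/(s³·A)  → in the denominator, contributes s³·A/(kg·m²)

Multiplying the contributions: [s·A] · [s³·A/(kg·m²)]
Adding exponents of each base unit: kg: -1, m: -2, s: 4, A: 2
SI base units of capacitance: s⁴·A²/(kg·m²)

The claimed units s⁴·A²/(kg·m²) match the derived units, so the claim is correct.

Answer: Yes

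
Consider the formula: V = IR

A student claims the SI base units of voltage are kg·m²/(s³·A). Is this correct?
Units of each symbol in V = IR:
  I (current): A
  R (resistance, in ohms): kg·m²/(s³·A²)

Multiplying the contributions: [A] · [kg·m²/(s³·A²)]
Adding exponents of each base unit: kg: 1, m: 2, s: -3, A: -1
SI base units of voltage: kg·m²/(s³·A)

The claimed units kg·m²/(s³·A) match the derived units, so the claim is correct.

Answer: Yes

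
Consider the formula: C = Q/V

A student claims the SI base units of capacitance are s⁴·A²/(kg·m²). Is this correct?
Units of each symbol in C = Q/V:
  Q (charge, in coulombs): s·A
  V (voltage, in volts): kg·m²/(s³·A)  → in the denominator, contributes s³·A/(kg·m²)

Multiplying the contributions: [s·A] · [s³·A/(kg·m²)]
Adding exponents of each base unit: kg: -1, m: -2, s: 4, A: 2
SI base units of capacitance: s⁴·A²/(kg·m²)

The claimed units s⁴·A²/(kg·m²) match the derived units, so the claim is correct.

Answer: Yes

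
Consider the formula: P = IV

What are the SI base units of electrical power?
Units of each symbol in P = IV:
  I (current): A
  V (voltage, in volts): kg·m²/(s³·A)

Multiplying the contributions: [A] · [kg·m²/(s³·A)]
Adding exponents of each base unit: kg: 1, m: 2, s: -3
SI base units of electrical power: kg·m²/s³

Answer: kg·m²/s³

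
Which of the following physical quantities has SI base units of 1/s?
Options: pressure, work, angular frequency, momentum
Checking the SI base units of each option:
  pressure (P = F/A): kg/(m·s²)  ✗
  work (W = Fd): kg·m²/s²  ✗
  angular frequency (ω = 2πf): 1/s  ✓ matches
  momentum (p = mv): kg·m/s  ✗

Only angular frequency has units 1/s.

Answer: angular frequency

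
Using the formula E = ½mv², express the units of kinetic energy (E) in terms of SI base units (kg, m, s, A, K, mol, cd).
Units of each symbol in E = ½mv²:
  m (mass): kg
  v (speed): m/s  → to the power 2, contributes m²/s²
  The factor ½ is dimensionless.

Multiplying the contributions: [kg] · [m²/s²]
Adding exponents of each base unit: kg: 1, m: 2, s: -2
SI base units of kinetic energy: kg·m²/s²

Answer: kg·m²/s²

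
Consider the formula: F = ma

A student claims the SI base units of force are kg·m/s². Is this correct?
Units of each symbol in F = ma:
  m (mass): kg
  a (acceleration): m/s²

Multiplying the contributions: [kg] · [m/s²]
Adding exponents of each base unit: kg: 1, m: 1, s: -2
SI base units of force: kg·m/s²

The claimed units kg·m/s² match the derived units, so the claim is correct.

Answer: Yes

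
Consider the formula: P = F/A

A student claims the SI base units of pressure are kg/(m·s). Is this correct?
Units of each symbol in P = F/A:
  F (force): kg·m/s²
  A (area): m²  → in the denominator, contributes 1/m²

Multiplying the contributions: [kg·m/s²] · [1/m²]
Adding exponents of each base unit: kg: 1, m: -1, s: -2
SI base units of pressure: kg/(m·s²)

The claimed units kg/(m·s) (exponents kg: 1, m: -1, s: -1) do not match the derived units kg/(m·s²) (exponents kg: 1, m: -1, s: -2), so the claim is incorrect.

Answer: No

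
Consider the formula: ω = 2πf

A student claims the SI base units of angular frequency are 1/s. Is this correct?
Units of each symbol in ω = 2πf:
  f (frequency): 1/s
  The factor 2π is dimensionless.

Multiplying the contributions: [1/s]
Adding exponents of each base unit: s: -1
SI base units of angular frequency: 1/s

The claimed units 1/s match the derived units, so the claim is correct.

Answer: Yes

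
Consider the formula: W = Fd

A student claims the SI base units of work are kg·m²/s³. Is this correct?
Units of each symbol in W = Fd:
  F (force): kg·m/s²
  d (displacement): m

Multiplying the contributions: [kg·m/s²] · [m]
Adding exponents of each base unit: kg: 1, m: 2, s: -2
SI base units of work: kg·m²/s²

The claimed units kg·m²/s³ (exponents kg: 1, m: 2, s: -3) do not match the derived units kg·m²/s² (exponents kg: 1, m: 2, s: -2), so the claim is incorrect.

Answer: No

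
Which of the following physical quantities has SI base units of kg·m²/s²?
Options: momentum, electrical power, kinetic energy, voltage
Checking the SI base units of each option:
  momentum (p = mv): kg·m/s  ✗
  electrical power (P = IV): kg·m²/s³  ✗
  kinetic energy (E = ½mv²): kg·m²/s²  ✓ matches
  voltage (V = IR): kg·m²/(s³·A)  ✗

Only kinetic energy has units kg·m²/s².

Answer: kinetic energy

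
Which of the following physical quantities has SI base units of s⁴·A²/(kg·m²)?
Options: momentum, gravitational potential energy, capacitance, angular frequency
Checking the SI base units of each option:
  momentum (p = mv): kg·m/s  ✗
  gravitational potential energy (U = -GMm/r): kg·m²/s²  ✗
  capacitance (C = Q/V): s⁴·A²/(kg·m²)  ✓ matches
  angular frequency (ω = 2πf): 1/s  ✗

Only capacitance has units s⁴·A²/(kg·m²).

Answer: capacitance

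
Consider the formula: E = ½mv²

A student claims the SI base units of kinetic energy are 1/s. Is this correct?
Units of each symbol in E = ½mv²:
  m (mass): kg
  v (speed): m/s  → to the power 2, contributes m²/s²
  The factor ½ is dimensionless.

Multiplying the contributions: [kg] · [m²/s²]
Adding exponents of each base unit: kg: 1, m: 2, s: -2
SI base units of kinetic energy: kg·m²/s²

The claimed units 1/s (exponents s: -1) do not match the derived units kg·m²/s² (exponents kg: 1, m: 2, s: -2), so the claim is incorrect.

Answer: No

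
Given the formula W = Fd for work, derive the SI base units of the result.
Units of each symbol in W = Fd:
  F (force): kg·m/s²
  d (displacement): m

Multiplying the contributions: [kg·m/s²] · [m]
Adding exponents of each base unit: kg: 1, m: 2, s: -2
SI base units of work: kg·m²/s²

Answer: kg·m²/s²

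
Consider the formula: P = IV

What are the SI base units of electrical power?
Units of each symbol in P = IV:
  I (current): A
  V (voltage, in volts): kg·m²/(s³·A)

Multiplying the contributions: [A] · [kg·m²/(s³·A)]
Adding exponents of each base unit: kg: 1, m: 2, s: -3
SI base units of electrical power: kg·m²/s³

Answer: kg·m²/s³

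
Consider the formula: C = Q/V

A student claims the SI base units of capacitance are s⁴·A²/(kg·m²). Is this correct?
Units of each symbol in C = Q/V:
  Q (charge, in coulombs): s·A
  V (voltage, in volts): kg·m²/(s³·A)  → in the denominator, contributes s³·A/(kg·m²)

Multiplying the contributions: [s·A] · [s³·A/(kg·m²)]
Adding exponents of each base unit: kg: -1, m: -2, s: 4, A: 2
SI base units of capacitance: s⁴·A²/(kg·m²)

The claimed units s⁴·A²/(kg·m²) match the derived units, so the claim is correct.

Answer: Yes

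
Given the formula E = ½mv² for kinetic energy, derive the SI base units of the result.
Units of each symbol in E = ½mv²:
  m (mass): kg
  v (speed): m/s  → to the power 2, contributes m²/s²
  The factor ½ is dimensionless.

Multiplying the contributions: [kg] · [m²/s²]
Adding exponents of each base unit: kg: 1, m: 2, s: -2
SI base units of kinetic energy: kg·m²/s²

Answer: kg·m²/s²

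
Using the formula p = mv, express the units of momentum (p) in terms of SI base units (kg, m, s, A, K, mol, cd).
Units of each symbol in p = mv:
  m (mass): kg
  v (velocity): m/s

Multiplying the contributions: [kg] · [m/s]
Adding exponents of each base unit: kg: 1, m: 1, s: -1
SI base units of momentum: kg·m/s

Answer: kg·m/s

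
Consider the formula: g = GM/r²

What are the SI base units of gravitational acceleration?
Units of each symbol in g = GM/r²:
  G (gravitational constant): m³/(kg·s²)
  M (mass): kg
  r (distance): m  → to the power 2 in the denominator, contributes 1/m²

Multiplying the contributions: [m³/(kg·s²)] · [kg] · [1/m²]
Adding exponents of each base unit: m: 1, s: -2
SI base units of gravitational acceleration: m/s²

Answer: m/s²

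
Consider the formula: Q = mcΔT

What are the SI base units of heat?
Units of each symbol in Q = mcΔT:
  m (mass): kg
  c (specific heat capacity, in J/(kg·K)): m²/(s²·K)
  ΔT (temperature change): K

Multiplying the contributions: [kg] · [m²/(s²·K)] · [K]
Adding exponents of each base unit: kg: 1, m: 2, s: -2
SI base units of heat: kg·m²/s²

Answer: kg·m²/s²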